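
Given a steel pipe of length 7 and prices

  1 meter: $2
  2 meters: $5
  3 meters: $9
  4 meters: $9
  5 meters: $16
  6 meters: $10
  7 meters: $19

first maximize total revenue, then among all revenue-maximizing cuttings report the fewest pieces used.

2

Let r[k] be the best obtainable value from length k. For each k, try every first piece i and keep the best of price[i] + r[k−i].
r[1] = 2
r[2] = 5
r[3] = 9
r[4] = 11  (first piece 1, then r[3]=9)
r[5] = 16
r[6] = 18  (first piece 1, then r[5]=16)
r[7] = 21  (first piece 2, then r[5]=16)
Maximum revenue is $21.
Now minimize piece count subject to staying optimal: for each k, pieces[k] = 1 + min over i with p[i]+r[k−i]=r[k] of pieces[k−i].
pieces[4] = 2
pieces[5] = 1
pieces[6] = 2
pieces[7] = 2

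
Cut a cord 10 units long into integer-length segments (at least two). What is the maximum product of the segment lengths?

36

Define m[k] = max over 1≤i<k of i · max(k−i, m[k−i]); the inner max lets the remainder stay uncut if that's better.
Small cases: m[2]=1, m[3]=2.
m[4] = 2*max(2,1) = 2*2 = 4
m[5] = 2*max(3,2) = 2*3 = 6
m[6] = 3*max(3,2) = 3*3 = 9
m[7] = 2*max(5,6) = 2*6 = 12
m[8] = 2*max(6,9) = 2*9 = 18
m[9] = 3*max(6,9) = 3*9 = 27
m[10] = 2*max(8,18) = 2*18 = 36
One optimal split: 3 + 3 + 2 + 2; product 3*3*2*2 = 36.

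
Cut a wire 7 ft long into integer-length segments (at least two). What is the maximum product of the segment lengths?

12

Let g[k] be the best product for length k (with at least one cut). For each first piece i, the rest contributes max(k−i, g[k−i]).
g[2] = 1*max(1,0) = 1*1 = 1
g[3] = 1*max(2,1) = 1*2 = 2
g[4] = 2*max(2,1) = 2*2 = 4
g[5] = 2*max(3,2) = 2*3 = 6
g[6] = 3*max(3,2) = 3*3 = 9
g[7] = 2*max(5,6) = 2*6 = 12
One optimal split: 3 + 2 + 2; product 3*2*2 = 12.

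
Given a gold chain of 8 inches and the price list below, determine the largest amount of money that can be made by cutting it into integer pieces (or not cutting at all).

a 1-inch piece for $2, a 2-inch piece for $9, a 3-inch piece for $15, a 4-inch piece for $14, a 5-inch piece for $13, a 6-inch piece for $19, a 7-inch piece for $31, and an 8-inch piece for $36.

Consider every possible first cut. R[k] is the best of p[i]+R[k−i] over all sellable i≤k.
R[1] = 2
R[2] = 9
R[3] = 15
R[4] = 18  (first piece 2, then R[2]=9)
R[5] = 24  (first piece 2, then R[3]=15)
R[6] = 30  (first piece 3, then R[3]=15)
R[7] = 33  (first piece 2, then R[5]=24)
R[8] = 39  (first piece 2, then R[6]=30)
One optimal cutting: 3 + 3 + 2 → $15 + $15 + $9 = $39.

39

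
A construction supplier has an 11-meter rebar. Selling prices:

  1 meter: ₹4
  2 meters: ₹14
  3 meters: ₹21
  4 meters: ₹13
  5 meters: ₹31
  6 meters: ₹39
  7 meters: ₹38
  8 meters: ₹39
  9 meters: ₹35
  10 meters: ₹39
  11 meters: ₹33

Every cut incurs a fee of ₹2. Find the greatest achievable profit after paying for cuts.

Let v[k] be the best obtainable value from length k. For each k, try every first piece i and keep the best of price[i] + v[k−i] minus the 2 cut fee when i<k.
v[1] = 4
v[2] = max(4+4-2, 14+0) = 14
v[3] = max(4+14-2, 14+4-2, 21+0) = 21
v[4] = max(4+21-2, 14+14-2, 21+4-2, 13+0) = 26
v[5] = max(4+26-2, 14+21-2, 21+14-2, 13+4-2, 31+0) = 33
v[6] = max(4+33-2, 14+26-2, 21+21-2, 13+14-2, 31+4-2, 39+0) = 40
v[7] = max(4+40-2, 14+33-2, 21+26-2, …, 39+4-2, 38+0) = 45
v[8] = max(4+45-2, 14+40-2, 21+33-2, …, 38+4-2, 39+0) = 52
v[9] = max(4+52-2, 14+45-2, 21+40-2, …, 39+4-2, 35+0) = 59
v[10] = max(4+59-2, 14+52-2, 21+45-2, …, 35+4-2, 39+0) = 64
v[11] = max(4+64-2, 14+59-2, 21+52-2, …, 39+4-2, 33+0) = 71
One optimal plan: pieces 3 + 3 + 3 + 2 (3 cuts) → ₹77 − ₹6 = ₹71.

71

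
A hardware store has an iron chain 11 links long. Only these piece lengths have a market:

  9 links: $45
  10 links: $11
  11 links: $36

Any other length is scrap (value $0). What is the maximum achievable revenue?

Let r[k] be the best obtainable value from length k. For each k, try every first piece i and keep the best of price[i] + r[k−i].
r[1] = 0
r[2] = 0
r[3] = 0
r[4] = 0
r[5] = 0
r[6] = 0
r[7] = 0
r[8] = 0
r[9] = 45
r[10] = 45
r[11] = 45
One optimal cutting: pieces 9 with 2 links of scrap → $45.

45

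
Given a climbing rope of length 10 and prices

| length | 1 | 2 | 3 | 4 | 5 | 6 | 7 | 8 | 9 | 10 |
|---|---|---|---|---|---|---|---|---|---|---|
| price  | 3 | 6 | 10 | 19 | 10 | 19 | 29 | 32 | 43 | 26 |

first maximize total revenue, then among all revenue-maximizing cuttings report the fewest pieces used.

Build r[k] bottom-up: r[k] = max over allowed piece i of (p[i] + r[k−i]).
r[1] = 3
r[2] = max(3+3, 6+0) = 6
r[3] = max(3+6, 6+3, 10+0) = 10
r[4] = max(3+10, 6+6, 10+3, 19+0) = 19
r[5] = max(3+19, 6+10, 10+6, 19+3, 10+0) = 22
r[6] = max(3+22, 6+19, 10+10, 19+6, 10+3, 19+0) = 25
r[7] = max(3+25, 6+22, 10+19, …, 19+3, 29+0) = 29
r[8] = max(3+29, 6+25, 10+22, …, 29+3, 32+0) = 38
r[9] = max(3+38, 6+29, 10+25, …, 32+3, 43+0) = 43
r[10] = max(3+43, 6+38, 10+29, …, 43+3, 26+0) = 46
Maximum revenue is €46.
Now minimize piece count subject to staying optimal: for each k, pieces[k] = 1 + min over i with p[i]+r[k−i]=r[k] of pieces[k−i].
pieces[7] = 1
pieces[8] = 2
pieces[9] = 1
pieces[10] = 2

2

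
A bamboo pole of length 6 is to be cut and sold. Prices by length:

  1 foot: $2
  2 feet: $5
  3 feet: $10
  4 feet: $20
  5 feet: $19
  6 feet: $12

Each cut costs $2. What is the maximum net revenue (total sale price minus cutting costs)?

Let v[k] be the best obtainable value from length k. For each k, try every first piece i and keep the best of price[i] + v[k−i] minus the 2 cut fee when i<k.
v[1] = 2
v[2] = max(2+2-2, 5+0) = 5
v[3] = max(2+5-2, 5+2-2, 10+0) = 10
v[4] = max(2+10-2, 5+5-2, 10+2-2, 20+0) = 20
v[5] = max(2+20-2, 5+10-2, 10+5-2, 20+2-2, 19+0) = 20
v[6] = max(2+20-2, 5+20-2, 10+10-2, 20+5-2, 19+2-2, 12+0) = 23
One optimal plan: pieces 4 + 2 (1 cut) → $25 − $2 = $23.

23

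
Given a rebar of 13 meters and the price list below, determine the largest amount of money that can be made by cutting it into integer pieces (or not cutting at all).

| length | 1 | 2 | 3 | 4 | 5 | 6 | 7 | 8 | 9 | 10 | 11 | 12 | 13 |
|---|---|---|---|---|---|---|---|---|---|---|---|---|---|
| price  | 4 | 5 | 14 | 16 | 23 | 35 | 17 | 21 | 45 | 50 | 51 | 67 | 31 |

Let best[k] be the best obtainable value from length k. For each k, try every first piece i and keep the best of price[i] + best[k−i].
best[1] = 4
best[2] = 8  (first piece 1, then best[1]=4)
best[3] = 14
best[4] = 18  (first piece 1, then best[3]=14)
best[5] = 23
best[6] = 35
best[7] = 39  (first piece 1, then best[6]=35)
best[8] = 43  (first piece 1, then best[7]=39)
best[9] = 49  (first piece 3, then best[6]=35)
best[10] = 53  (first piece 1, then best[9]=49)
best[11] = 58  (first piece 5, then best[6]=35)
best[12] = 70  (first piece 6, then best[6]=35)
best[13] = 74  (first piece 1, then best[12]=70)
One optimal cutting: 6 + 6 + 1 → ₹35 + ₹35 + ₹4 = ₹74.

74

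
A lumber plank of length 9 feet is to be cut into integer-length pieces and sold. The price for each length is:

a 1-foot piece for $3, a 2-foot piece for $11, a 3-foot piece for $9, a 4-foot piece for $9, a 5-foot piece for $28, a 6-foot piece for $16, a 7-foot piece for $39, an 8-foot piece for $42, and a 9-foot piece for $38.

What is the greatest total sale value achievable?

Build best[k] bottom-up: best[k] = max over allowed piece i of (p[i] + best[k−i]).
best[1] = 3
best[2] = max(3+3, 11+0) = 11
best[3] = max(3+11, 11+3, 9+0) = 14
best[4] = max(3+14, 11+11, 9+3, 9+0) = 22
best[5] = max(3+22, 11+14, 9+11, 9+3, 28+0) = 28
best[6] = max(3+28, 11+22, 9+14, 9+11, 28+3, 16+0) = 33
best[7] = max(3+33, 11+28, 9+22, …, 16+3, 39+0) = 39
best[8] = max(3+39, 11+33, 9+28, …, 39+3, 42+0) = 44
best[9] = max(3+44, 11+39, 9+33, …, 42+3, 38+0) = 50
One optimal cutting: 5 + 2 + 2 → $28 + $11 + $11 = $50.

50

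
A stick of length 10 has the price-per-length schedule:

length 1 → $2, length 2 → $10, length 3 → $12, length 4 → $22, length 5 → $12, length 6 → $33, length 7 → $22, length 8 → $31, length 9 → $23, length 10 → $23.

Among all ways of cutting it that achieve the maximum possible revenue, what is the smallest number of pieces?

Build r[k] bottom-up: r[k] = max over allowed piece i of (p[i] + r[k−i]).
r[1] = 2
r[2] = 10
r[3] = 12  (first piece 1, then r[2]=10)
r[4] = 22
r[5] = 24  (first piece 1, then r[4]=22)
r[6] = 33
r[7] = 35  (first piece 1, then r[6]=33)
r[8] = 44  (first piece 4, then r[4]=22)
r[9] = 46  (first piece 1, then r[8]=44)
r[10] = 55  (first piece 4, then r[6]=33)
Maximum revenue is $55.
Now minimize piece count subject to staying optimal: for each k, pieces[k] = 1 + min over i with p[i]+r[k−i]=r[k] of pieces[k−i].
pieces[7] = 2
pieces[8] = 2
pieces[9] = 3
pieces[10] = 2

2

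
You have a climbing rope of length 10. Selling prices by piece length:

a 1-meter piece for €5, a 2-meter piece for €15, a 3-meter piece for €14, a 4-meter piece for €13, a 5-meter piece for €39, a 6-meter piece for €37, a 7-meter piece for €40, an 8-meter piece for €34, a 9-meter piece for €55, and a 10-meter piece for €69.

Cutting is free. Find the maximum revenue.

Build best[k] bottom-up: best[k] = max over allowed piece i of (p[i] + best[k−i]).
best[1] = 5
best[2] = max(5+5, 15+0) = 15
best[3] = max(5+15, 15+5, 14+0) = 20
best[4] = max(5+20, 15+15, 14+5, 13+0) = 30
best[5] = max(5+30, 15+20, 14+15, 13+5, 39+0) = 39
best[6] = max(5+39, 15+30, 14+20, 13+15, 39+5, 37+0) = 45
best[7] = max(5+45, 15+39, 14+30, …, 37+5, 40+0) = 54
best[8] = max(5+54, 15+45, 14+39, …, 40+5, 34+0) = 60
best[9] = max(5+60, 15+54, 14+45, …, 34+5, 55+0) = 69
best[10] = max(5+69, 15+60, 14+54, …, 55+5, 69+0) = 78
One optimal cutting: 5 + 5 → €39 + €39 = €78.

78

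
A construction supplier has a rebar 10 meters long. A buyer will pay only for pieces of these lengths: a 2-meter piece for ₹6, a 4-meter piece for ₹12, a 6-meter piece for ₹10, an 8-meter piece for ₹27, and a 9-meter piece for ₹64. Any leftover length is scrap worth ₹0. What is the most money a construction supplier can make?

64

Let r[k] be the best obtainable value from length k. For each k, try every first piece i and keep the best of price[i] + r[k−i].
r[1] = 0
r[2] = 6
r[3] = 6
r[4] = 12  (first piece 2, then r[2]=6)
r[5] = 12
r[6] = 18  (first piece 2, then r[4]=12)
r[7] = 18
r[8] = 27
r[9] = 64
r[10] = 64
One optimal cutting: pieces 9 with 1 meter of scrap → ₹64.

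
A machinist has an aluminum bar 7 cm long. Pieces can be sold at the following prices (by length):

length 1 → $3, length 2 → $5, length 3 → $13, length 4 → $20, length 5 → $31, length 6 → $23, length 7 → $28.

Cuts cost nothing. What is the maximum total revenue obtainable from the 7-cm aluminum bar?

37

Consider every possible first cut. v[k] is the best of p[i]+v[k−i] over all sellable i≤k.
v[1] = 3
v[2] = 6  (first piece 1, then v[1]=3)
v[3] = 13
v[4] = 20
v[5] = 31
v[6] = 34  (first piece 1, then v[5]=31)
v[7] = 37  (first piece 1, then v[6]=34)
One optimal cutting: 5 + 1 + 1 → $31 + $3 + $3 = $37.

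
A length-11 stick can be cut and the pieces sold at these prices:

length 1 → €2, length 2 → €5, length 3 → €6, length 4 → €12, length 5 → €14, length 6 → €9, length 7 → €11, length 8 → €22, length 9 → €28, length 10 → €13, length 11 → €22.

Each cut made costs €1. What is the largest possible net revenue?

Build net[k] bottom-up: net[k] = max over allowed piece i of (p[i] + net[k−i]) − 1 per cut.
net[1] = 2
net[2] = 5
net[3] = 6  (first piece 1, then net[2]=5)
net[4] = 12
net[5] = 14
net[6] = 16  (first piece 2, then net[4]=12)
net[7] = 18  (first piece 2, then net[5]=14)
net[8] = 23  (first piece 4, then net[4]=12)
net[9] = 28
net[10] = 29  (first piece 1, then net[9]=28)
net[11] = 32  (first piece 2, then net[9]=28)
One optimal plan: pieces 9 + 2 (1 cut) → €33 − €1 = €32.

32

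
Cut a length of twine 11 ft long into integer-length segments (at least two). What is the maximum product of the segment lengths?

Fill f[k] for k=2..11: at each k try every first piece i and multiply by the better of (k−i) uncut or f[k−i].
f[2] = 1·max(1,0) = 1·1 = 1
f[3] = max(1·2, 2·1) = 2
f[4] = max(1·3, 2·2, 3·1) = 4
f[5] = max(1·4, 2·3, 3·2, 4·1) = 6
f[6] = max(1·6, 2·4, 3·3, 4·2, 5·1) = 9
f[7] = max(1·9, 2·6, 3·4, 4·3, 5·2, 6·1) = 12
f[8] = max(1·12, 2·9, 3·6, …, 6·2, 7·1) = 18
f[9] = max(1·18, 2·12, 3·9, …, 7·2, 8·1) = 27
f[10] = max(1·27, 2·18, 3·12, …, 8·2, 9·1) = 36
f[11] = max(1·36, 2·27, 3·18, …, 9·2, 10·1) = 54
One optimal split: 3 + 3 + 3 + 2; product 3·3·3·2 = 54.

54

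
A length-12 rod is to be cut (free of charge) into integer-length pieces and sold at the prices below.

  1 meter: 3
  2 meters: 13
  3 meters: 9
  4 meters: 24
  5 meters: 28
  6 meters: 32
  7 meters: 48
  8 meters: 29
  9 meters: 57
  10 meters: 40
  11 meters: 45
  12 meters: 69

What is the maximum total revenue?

78

Build best[k] bottom-up: best[k] = max over allowed piece i of (p[i] + best[k−i]).
best[1] = 3
best[2] = max(3+3, 13+0) = 13
best[3] = max(3+13, 13+3, 9+0) = 16
best[4] = max(3+16, 13+13, 9+3, 24+0) = 26
best[5] = max(3+26, 13+16, 9+13, 24+3, 28+0) = 29
best[6] = max(3+29, 13+26, 9+16, 24+13, 28+3, 32+0) = 39
best[7] = max(3+39, 13+29, 9+26, …, 32+3, 48+0) = 48
best[8] = max(3+48, 13+39, 9+29, …, 48+3, 29+0) = 52
best[9] = max(3+52, 13+48, 9+39, …, 29+3, 57+0) = 61
best[10] = max(3+61, 13+52, 9+48, …, 57+3, 40+0) = 65
best[11] = max(3+65, 13+61, 9+52, …, 40+3, 45+0) = 74
best[12] = max(3+74, 13+65, 9+61, …, 45+3, 69+0) = 78
One optimal cutting: 2 + 2 + 2 + 2 + 2 + 2 → 13 + 13 + 13 + 13 + 13 + 13 = 78.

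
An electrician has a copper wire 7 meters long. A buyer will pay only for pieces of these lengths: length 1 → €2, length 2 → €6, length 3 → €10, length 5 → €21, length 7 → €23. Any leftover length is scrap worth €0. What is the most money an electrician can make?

27

Build r[k] bottom-up: r[k] = max over allowed piece i of (p[i] + r[k−i]).
r[1] = 2
r[2] = 6
r[3] = 10
r[4] = 12  (first piece 1, then r[3]=10)
r[5] = 21
r[6] = 23  (first piece 1, then r[5]=21)
r[7] = 27  (first piece 2, then r[5]=21)
One optimal cutting: 5 + 2 → €27.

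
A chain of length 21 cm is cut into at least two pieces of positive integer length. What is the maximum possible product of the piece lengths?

Fill g[k] for k=2..21: at each k try every first piece i and multiply by the better of (k−i) uncut or g[k−i].
g[2] = 1×max(1,0) = 1×1 = 1
g[3] = 1×max(2,1) = 1×2 = 2
g[4] = 2×max(2,1) = 2×2 = 4
g[5] = 2×max(3,2) = 2×3 = 6
g[6] = 3×max(3,2) = 3×3 = 9
g[7] = 2×max(5,6) = 2×6 = 12
g[8] = 2×max(6,9) = 2×9 = 18
g[9] = 3×max(6,9) = 3×9 = 27
g[10] = 2×max(8,18) = 2×18 = 36
g[11] = 2×max(9,27) = 2×27 = 54
g[12] = 3×max(9,27) = 3×27 = 81
g[13] = 2×max(11,54) = 2×54 = 108
g[14] = 2×max(12,81) = 2×81 = 162
g[15] = 3×max(12,81) = 3×81 = 243
g[16] = 2×max(14,162) = 2×162 = 324
g[17] = 2×max(15,243) = 2×243 = 486
g[18] = 3×max(15,243) = 3×243 = 729
g[19] = 2×max(17,486) = 2×486 = 972
g[20] = 2×max(18,729) = 2×729 = 1458
g[21] = 3×max(18,729) = 3×729 = 2187
One optimal split: 3 + 3 + 3 + 3 + 3 + 3 + 3; product 3×3×3×3×3×3×3 = 2187.

2187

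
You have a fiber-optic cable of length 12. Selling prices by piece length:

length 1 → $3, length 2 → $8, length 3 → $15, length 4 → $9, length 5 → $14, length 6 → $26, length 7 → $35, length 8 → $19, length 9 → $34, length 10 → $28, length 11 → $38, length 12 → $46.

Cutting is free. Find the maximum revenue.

60

Build R[k] bottom-up: R[k] = max over allowed piece i of (p[i] + R[k−i]).
R[1] = 3
R[2] = 8
R[3] = 15
R[4] = 18  (first piece 1, then R[3]=15)
R[5] = 23  (first piece 2, then R[3]=15)
R[6] = 30  (first piece 3, then R[3]=15)
R[7] = 35
R[8] = 38  (first piece 1, then R[7]=35)
R[9] = 45  (first piece 3, then R[6]=30)
R[10] = 50  (first piece 3, then R[7]=35)
R[11] = 53  (first piece 1, then R[10]=50)
R[12] = 60  (first piece 3, then R[9]=45)
One optimal cutting: 3 + 3 + 3 + 3 → $15 + $15 + $15 + $15 = $60.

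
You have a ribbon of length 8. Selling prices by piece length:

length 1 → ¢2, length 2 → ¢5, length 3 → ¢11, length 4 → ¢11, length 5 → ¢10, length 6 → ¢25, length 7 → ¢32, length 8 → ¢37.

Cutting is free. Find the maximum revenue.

Consider every possible first cut. best[k] is the best of p[i]+best[k−i] over all sellable i≤k.
best[1] = 2
best[2] = max(2+2, 5+0) = 5
best[3] = max(2+5, 5+2, 11+0) = 11
best[4] = max(2+11, 5+5, 11+2, 11+0) = 13
best[5] = max(2+13, 5+11, 11+5, 11+2, 10+0) = 16
best[6] = max(2+16, 5+13, 11+11, 11+5, 10+2, 25+0) = 25
best[7] = max(2+25, 5+16, 11+13, …, 25+2, 32+0) = 32
best[8] = max(2+32, 5+25, 11+16, …, 32+2, 37+0) = 37
Best is to sell the whole 8-inch piece uncut for ¢37.

37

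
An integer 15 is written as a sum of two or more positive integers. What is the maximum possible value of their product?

243

Let m[k] be the best product for length k (with at least one cut). For each first piece i, the rest contributes max(k−i, m[k−i]).
Small cases: m[2]=1, m[3]=2, m[4]=4, m[5]=6, m[6]=9, m[7]=12, m[8]=18.
m[9] = 3·max(6,9) = 3·9 = 27
m[10] = 2·max(8,18) = 2·18 = 36
m[11] = 2·max(9,27) = 2·27 = 54
m[12] = 3·max(9,27) = 3·27 = 81
m[13] = 2·max(11,54) = 2·54 = 108
m[14] = 2·max(12,81) = 2·81 = 162
m[15] = 3·max(12,81) = 3·81 = 243
One optimal split: 3 + 3 + 3 + 3 + 3; product 3·3·3·3·3 = 243.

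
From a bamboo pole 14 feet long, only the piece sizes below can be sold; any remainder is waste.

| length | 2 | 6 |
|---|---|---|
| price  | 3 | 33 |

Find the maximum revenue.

69

Build r[k] bottom-up: r[k] = max over allowed piece i of (p[i] + r[k−i]).
r[1] = 0
r[2] = 3
r[3] = 3
r[4] = 6  (first piece 2, then r[2]=3)
r[5] = 6
r[6] = 33
r[7] = 33
r[8] = 36  (first piece 2, then r[6]=33)
r[9] = 36
r[10] = 39  (first piece 2, then r[8]=36)
r[11] = 39
r[12] = 66  (first piece 6, then r[6]=33)
r[13] = 66
r[14] = 69  (first piece 2, then r[12]=66)
One optimal cutting: 6 + 6 + 2 → $69.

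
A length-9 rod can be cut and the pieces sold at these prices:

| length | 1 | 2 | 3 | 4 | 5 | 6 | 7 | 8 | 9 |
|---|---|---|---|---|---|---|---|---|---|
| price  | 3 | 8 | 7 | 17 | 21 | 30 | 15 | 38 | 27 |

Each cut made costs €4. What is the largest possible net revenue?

Let v[k] be the best obtainable value from length k. For each k, try every first piece i and keep the best of price[i] + v[k−i] minus the 4 cut fee when i<k.
v[1] = 3
v[2] = 8
v[3] = 7  (first piece 1, then v[2]=8)
v[4] = 17
v[5] = 21
v[6] = 30
v[7] = 29  (first piece 1, then v[6]=30)
v[8] = 38
v[9] = 37  (first piece 1, then v[8]=38)
One optimal plan: pieces 8 + 1 (1 cut) → €41 − €4 = €37.

37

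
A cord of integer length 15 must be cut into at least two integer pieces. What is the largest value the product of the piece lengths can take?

243

Fill g[k] for k=2..15: at each k try every first piece i and multiply by the better of (k−i) uncut or g[k−i].
g[2] = 1·max(1,0) = 1·1 = 1
g[3] = 1·max(2,1) = 1·2 = 2
g[4] = 2·max(2,1) = 2·2 = 4
g[5] = 2·max(3,2) = 2·3 = 6
g[6] = 3·max(3,2) = 3·3 = 9
g[7] = 2·max(5,6) = 2·6 = 12
g[8] = 2·max(6,9) = 2·9 = 18
g[9] = 3·max(6,9) = 3·9 = 27
g[10] = 2·max(8,18) = 2·18 = 36
g[11] = 2·max(9,27) = 2·27 = 54
g[12] = 3·max(9,27) = 3·27 = 81
g[13] = 2·max(11,54) = 2·54 = 108
g[14] = 2·max(12,81) = 2·81 = 162
g[15] = 3·max(12,81) = 3·81 = 243
One optimal split: 3 + 3 + 3 + 3 + 3; product 3·3·3·3·3 = 243.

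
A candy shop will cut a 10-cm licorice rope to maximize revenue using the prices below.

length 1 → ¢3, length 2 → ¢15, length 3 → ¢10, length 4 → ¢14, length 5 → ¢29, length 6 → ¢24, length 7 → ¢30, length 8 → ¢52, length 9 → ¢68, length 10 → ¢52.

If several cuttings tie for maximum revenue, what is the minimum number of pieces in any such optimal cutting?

5

Build r[k] bottom-up: r[k] = max over allowed piece i of (p[i] + r[k−i]).
r[1] = 3
r[2] = max(3+3, 15+0) = 15
r[3] = max(3+15, 15+3, 10+0) = 18
r[4] = max(3+18, 15+15, 10+3, 14+0) = 30
r[5] = max(3+30, 15+18, 10+15, 14+3, 29+0) = 33
r[6] = max(3+33, 15+30, 10+18, 14+15, 29+3, 24+0) = 45
r[7] = max(3+45, 15+33, 10+30, …, 24+3, 30+0) = 48
r[8] = max(3+48, 15+45, 10+33, …, 30+3, 52+0) = 60
r[9] = max(3+60, 15+48, 10+45, …, 52+3, 68+0) = 68
r[10] = max(3+68, 15+60, 10+48, …, 68+3, 52+0) = 75
Maximum revenue is ¢75.
Now minimize piece count subject to staying optimal: for each k, pieces[k] = 1 + min over i with p[i]+r[k−i]=r[k] of pieces[k−i].
pieces[7] = 4
pieces[8] = 4
pieces[9] = 1
pieces[10] = 5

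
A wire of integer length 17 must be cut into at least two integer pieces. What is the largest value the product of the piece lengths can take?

486

Define g[k] = max over 1≤i<k of i · max(k−i, g[k−i]); the inner max lets the remainder stay uncut if that's better.
Small cases: g[2]=1, g[3]=2, g[4]=4, g[5]=6, g[6]=9, g[7]=12, g[8]=18, g[9]=27, g[10]=36, g[11]=54.
g[12] = 3×max(9,27) = 3×27 = 81
g[13] = 2×max(11,54) = 2×54 = 108
g[14] = 2×max(12,81) = 2×81 = 162
g[15] = 3×max(12,81) = 3×81 = 243
g[16] = 2×max(14,162) = 2×162 = 324
g[17] = 2×max(15,243) = 2×243 = 486
One optimal split: 3 + 3 + 3 + 3 + 3 + 2; product 3×3×3×3×3×2 = 486.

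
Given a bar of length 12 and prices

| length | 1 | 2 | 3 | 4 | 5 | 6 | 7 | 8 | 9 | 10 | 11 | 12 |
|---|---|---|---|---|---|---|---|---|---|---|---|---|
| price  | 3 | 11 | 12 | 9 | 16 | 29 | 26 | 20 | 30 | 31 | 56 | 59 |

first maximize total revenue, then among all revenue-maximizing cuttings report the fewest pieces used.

6

Build r[k] bottom-up: r[k] = max over allowed piece i of (p[i] + r[k−i]).
r[1] = 3
r[2] = max(3+3, 11+0) = 11
r[3] = max(3+11, 11+3, 12+0) = 14
r[4] = max(3+14, 11+11, 12+3, 9+0) = 22
r[5] = max(3+22, 11+14, 12+11, 9+3, 16+0) = 25
r[6] = max(3+25, 11+22, 12+14, 9+11, 16+3, 29+0) = 33
r[7] = max(3+33, 11+25, 12+22, …, 29+3, 26+0) = 36
r[8] = max(3+36, 11+33, 12+25, …, 26+3, 20+0) = 44
r[9] = max(3+44, 11+36, 12+33, …, 20+3, 30+0) = 47
r[10] = max(3+47, 11+44, 12+36, …, 30+3, 31+0) = 55
r[11] = max(3+55, 11+47, 12+44, …, 31+3, 56+0) = 58
r[12] = max(3+58, 11+55, 12+47, …, 56+3, 59+0) = 66
Maximum revenue is €66.
Now minimize piece count subject to staying optimal: for each k, pieces[k] = 1 + min over i with p[i]+r[k−i]=r[k] of pieces[k−i].
pieces[9] = 5
pieces[10] = 5
pieces[11] = 6
pieces[12] = 6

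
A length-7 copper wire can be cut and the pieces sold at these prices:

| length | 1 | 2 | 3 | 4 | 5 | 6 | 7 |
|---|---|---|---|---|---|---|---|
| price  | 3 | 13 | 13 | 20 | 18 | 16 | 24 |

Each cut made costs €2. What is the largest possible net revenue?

36

Let r[k] be the best obtainable value from length k. For each k, try every first piece i and keep the best of price[i] + r[k−i] minus the 2 cut fee when i<k.
r[1] = 3
r[2] = 13
r[3] = 14  (first piece 1, then r[2]=13)
r[4] = 24  (first piece 2, then r[2]=13)
r[5] = 25  (first piece 1, then r[4]=24)
r[6] = 35  (first piece 2, then r[4]=24)
r[7] = 36  (first piece 1, then r[6]=35)
One optimal plan: pieces 2 + 2 + 2 + 1 (3 cuts) → €42 − €6 = €36.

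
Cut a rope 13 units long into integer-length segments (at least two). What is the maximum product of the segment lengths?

108

Define f[k] = max over 1≤i<k of i · max(k−i, f[k−i]); the inner max lets the remainder stay uncut if that's better.
f[2] = 1*max(1,0) = 1*1 = 1
f[3] = 1*max(2,1) = 1*2 = 2
f[4] = 2*max(2,1) = 2*2 = 4
f[5] = 2*max(3,2) = 2*3 = 6
f[6] = 3*max(3,2) = 3*3 = 9
f[7] = 2*max(5,6) = 2*6 = 12
f[8] = 2*max(6,9) = 2*9 = 18
f[9] = 3*max(6,9) = 3*9 = 27
f[10] = 2*max(8,18) = 2*18 = 36
f[11] = 2*max(9,27) = 2*27 = 54
f[12] = 3*max(9,27) = 3*27 = 81
f[13] = 2*max(11,54) = 2*54 = 108
One optimal split: 3 + 3 + 3 + 2 + 2; product 3*3*3*2*2 = 108.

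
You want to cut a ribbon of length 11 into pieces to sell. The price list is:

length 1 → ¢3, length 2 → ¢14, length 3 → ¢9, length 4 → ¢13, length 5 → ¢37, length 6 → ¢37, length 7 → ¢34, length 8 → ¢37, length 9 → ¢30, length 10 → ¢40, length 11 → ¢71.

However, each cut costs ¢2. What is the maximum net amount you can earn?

73

Let net[k] be the best obtainable value from length k. For each k, try every first piece i and keep the best of price[i] + net[k−i] minus the 2 cut fee when i<k.
net[1] = 3
net[2] = 14
net[3] = 15  (first piece 1, then net[2]=14)
net[4] = 26  (first piece 2, then net[2]=14)
net[5] = 37
net[6] = 38  (first piece 1, then net[5]=37)
net[7] = 49  (first piece 2, then net[5]=37)
net[8] = 50  (first piece 1, then net[7]=49)
net[9] = 61  (first piece 2, then net[7]=49)
net[10] = 72  (first piece 5, then net[5]=37)
net[11] = 73  (first piece 1, then net[10]=72)
One optimal plan: pieces 5 + 5 + 1 (2 cuts) → ¢77 − ¢4 = ¢73.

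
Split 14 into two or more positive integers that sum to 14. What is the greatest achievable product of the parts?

162

Fill m[k] for k=2..14: at each k try every first piece i and multiply by the better of (k−i) uncut or m[k−i].
Small cases: m[2]=1, m[3]=2, m[4]=4, m[5]=6, m[6]=9.
m[7] = 2×max(5,6) = 2×6 = 12
m[8] = 2×max(6,9) = 2×9 = 18
m[9] = 3×max(6,9) = 3×9 = 27
m[10] = 2×max(8,18) = 2×18 = 36
m[11] = 2×max(9,27) = 2×27 = 54
m[12] = 3×max(9,27) = 3×27 = 81
m[13] = 2×max(11,54) = 2×54 = 108
m[14] = 2×max(12,81) = 2×81 = 162
One optimal split: 3 + 3 + 3 + 3 + 2; product 3×3×3×3×2 = 162.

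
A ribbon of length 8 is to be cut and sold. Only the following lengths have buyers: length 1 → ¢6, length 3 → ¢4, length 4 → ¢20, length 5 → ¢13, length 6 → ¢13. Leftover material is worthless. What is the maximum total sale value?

Build r[k] bottom-up: r[k] = max over allowed piece i of (p[i] + r[k−i]).
r[1] = 6
r[2] = 12  (first piece 1, then r[1]=6)
r[3] = max(6+12, 4+0) = 18
r[4] = max(6+18, 4+6, 20+0) = 24
r[5] = max(6+24, 4+12, 20+6, 13+0) = 30
r[6] = max(6+30, 4+18, 20+12, 13+6, 13+0) = 36
r[7] = max(6+36, 4+24, 20+18, 13+12, 13+6) = 42
r[8] = max(6+42, 4+30, 20+24, 13+18, 13+12) = 48
One optimal cutting: 1 + 1 + 1 + 1 + 1 + 1 + 1 + 1 → ¢48.

48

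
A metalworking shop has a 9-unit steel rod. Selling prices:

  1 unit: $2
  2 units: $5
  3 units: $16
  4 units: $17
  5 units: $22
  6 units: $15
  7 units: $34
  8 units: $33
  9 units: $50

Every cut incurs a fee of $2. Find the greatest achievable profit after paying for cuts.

Build net[k] bottom-up: net[k] = max over allowed piece i of (p[i] + net[k−i]) − 2 per cut.
net[1] = 2
net[2] = max(2+2-2, 5+0) = 5
net[3] = max(2+5-2, 5+2-2, 16+0) = 16
net[4] = max(2+16-2, 5+5-2, 16+2-2, 17+0) = 17
net[5] = max(2+17-2, 5+16-2, 16+5-2, 17+2-2, 22+0) = 22
net[6] = max(2+22-2, 5+17-2, 16+16-2, 17+5-2, 22+2-2, 15+0) = 30
net[7] = max(2+30-2, 5+22-2, 16+17-2, …, 15+2-2, 34+0) = 34
net[8] = max(2+34-2, 5+30-2, 16+22-2, …, 34+2-2, 33+0) = 36
net[9] = max(2+36-2, 5+34-2, 16+30-2, …, 33+2-2, 50+0) = 50
Best is to make no cuts and sell whole for $50.

50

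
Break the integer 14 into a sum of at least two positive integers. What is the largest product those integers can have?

162

Define prod[k] = max over 1≤i<k of i · max(k−i, prod[k−i]); the inner max lets the remainder stay uncut if that's better.
prod[2] = 1·max(1,0) = 1·1 = 1
prod[3] = 1·max(2,1) = 1·2 = 2
prod[4] = 2·max(2,1) = 2·2 = 4
prod[5] = 2·max(3,2) = 2·3 = 6
prod[6] = 3·max(3,2) = 3·3 = 9
prod[7] = 2·max(5,6) = 2·6 = 12
prod[8] = 2·max(6,9) = 2·9 = 18
prod[9] = 3·max(6,9) = 3·9 = 27
prod[10] = 2·max(8,18) = 2·18 = 36
prod[11] = 2·max(9,27) = 2·27 = 54
prod[12] = 3·max(9,27) = 3·27 = 81
prod[13] = 2·max(11,54) = 2·54 = 108
prod[14] = 2·max(12,81) = 2·81 = 162
One optimal split: 3 + 3 + 3 + 3 + 2; product 3·3·3·3·2 = 162.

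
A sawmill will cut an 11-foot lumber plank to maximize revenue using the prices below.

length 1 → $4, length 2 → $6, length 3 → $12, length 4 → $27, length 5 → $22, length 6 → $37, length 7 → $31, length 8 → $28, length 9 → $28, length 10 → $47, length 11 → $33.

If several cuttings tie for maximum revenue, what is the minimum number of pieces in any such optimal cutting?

3

Build r[k] bottom-up: r[k] = max over allowed piece i of (p[i] + r[k−i]).
r[1] = 4
r[2] = 8  (first piece 1, then r[1]=4)
r[3] = 12  (first piece 1, then r[2]=8)
r[4] = 27
r[5] = 31  (first piece 1, then r[4]=27)
r[6] = 37
r[7] = 41  (first piece 1, then r[6]=37)
r[8] = 54  (first piece 4, then r[4]=27)
r[9] = 58  (first piece 1, then r[8]=54)
r[10] = 64  (first piece 4, then r[6]=37)
r[11] = 68  (first piece 1, then r[10]=64)
Maximum revenue is $68.
Now minimize piece count subject to staying optimal: for each k, pieces[k] = 1 + min over i with p[i]+r[k−i]=r[k] of pieces[k−i].
pieces[8] = 2
pieces[9] = 3
pieces[10] = 2
pieces[11] = 3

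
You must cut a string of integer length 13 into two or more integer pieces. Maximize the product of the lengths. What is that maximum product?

108

Define P[k] = max over 1≤i<k of i · max(k−i, P[k−i]); the inner max lets the remainder stay uncut if that's better.
P[2] = 1*max(1,0) = 1*1 = 1
P[3] = 1*max(2,1) = 1*2 = 2
P[4] = 2*max(2,1) = 2*2 = 4
P[5] = 2*max(3,2) = 2*3 = 6
P[6] = 3*max(3,2) = 3*3 = 9
P[7] = 2*max(5,6) = 2*6 = 12
P[8] = 2*max(6,9) = 2*9 = 18
P[9] = 3*max(6,9) = 3*9 = 27
P[10] = 2*max(8,18) = 2*18 = 36
P[11] = 2*max(9,27) = 2*27 = 54
P[12] = 3*max(9,27) = 3*27 = 81
P[13] = 2*max(11,54) = 2*54 = 108
One optimal split: 3 + 3 + 3 + 2 + 2; product 3*3*3*2*2 = 108.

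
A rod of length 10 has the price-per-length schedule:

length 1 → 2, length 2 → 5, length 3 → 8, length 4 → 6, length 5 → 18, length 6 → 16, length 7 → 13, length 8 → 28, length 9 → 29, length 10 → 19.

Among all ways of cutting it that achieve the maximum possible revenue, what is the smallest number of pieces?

Build r[k] bottom-up: r[k] = max over allowed piece i of (p[i] + r[k−i]).
r[1] = 2
r[2] = max(2+2, 5+0) = 5
r[3] = max(2+5, 5+2, 8+0) = 8
r[4] = max(2+8, 5+5, 8+2, 6+0) = 10
r[5] = max(2+10, 5+8, 8+5, 6+2, 18+0) = 18
r[6] = max(2+18, 5+10, 8+8, 6+5, 18+2, 16+0) = 20
r[7] = max(2+20, 5+18, 8+10, …, 16+2, 13+0) = 23
r[8] = max(2+23, 5+20, 8+18, …, 13+2, 28+0) = 28
r[9] = max(2+28, 5+23, 8+20, …, 28+2, 29+0) = 30
r[10] = max(2+30, 5+28, 8+23, …, 29+2, 19+0) = 36
Maximum revenue is 36.
Now minimize piece count subject to staying optimal: for each k, pieces[k] = 1 + min over i with p[i]+r[k−i]=r[k] of pieces[k−i].
pieces[7] = 2
pieces[8] = 1
pieces[9] = 2
pieces[10] = 2

2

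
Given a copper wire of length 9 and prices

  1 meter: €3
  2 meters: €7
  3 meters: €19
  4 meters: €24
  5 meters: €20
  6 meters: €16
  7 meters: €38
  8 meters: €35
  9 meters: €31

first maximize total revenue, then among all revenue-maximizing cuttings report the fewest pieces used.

3

Consider every possible first cut. r[k] is the best of p[i]+r[k−i] over all sellable i≤k.
r[1] = 3
r[2] = max(3+3, 7+0) = 7
r[3] = max(3+7, 7+3, 19+0) = 19
r[4] = max(3+19, 7+7, 19+3, 24+0) = 24
r[5] = max(3+24, 7+19, 19+7, 24+3, 20+0) = 27
r[6] = max(3+27, 7+24, 19+19, 24+7, 20+3, 16+0) = 38
r[7] = max(3+38, 7+27, 19+24, …, 16+3, 38+0) = 43
r[8] = max(3+43, 7+38, 19+27, …, 38+3, 35+0) = 48
r[9] = max(3+48, 7+43, 19+38, …, 35+3, 31+0) = 57
Maximum revenue is €57.
Now minimize piece count subject to staying optimal: for each k, pieces[k] = 1 + min over i with p[i]+r[k−i]=r[k] of pieces[k−i].
pieces[6] = 2
pieces[7] = 2
pieces[8] = 2
pieces[9] = 3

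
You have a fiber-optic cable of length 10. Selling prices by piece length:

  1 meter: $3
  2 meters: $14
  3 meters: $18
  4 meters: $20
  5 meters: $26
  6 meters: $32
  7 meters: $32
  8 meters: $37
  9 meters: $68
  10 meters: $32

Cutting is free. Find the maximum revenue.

71

Build v[k] bottom-up: v[k] = max over allowed piece i of (p[i] + v[k−i]).
v[1] = 3
v[2] = max(3+3, 14+0) = 14
v[3] = max(3+14, 14+3, 18+0) = 18
v[4] = max(3+18, 14+14, 18+3, 20+0) = 28
v[5] = max(3+28, 14+18, 18+14, 20+3, 26+0) = 32
v[6] = max(3+32, 14+28, 18+18, 20+14, 26+3, 32+0) = 42
v[7] = max(3+42, 14+32, 18+28, …, 32+3, 32+0) = 46
v[8] = max(3+46, 14+42, 18+32, …, 32+3, 37+0) = 56
v[9] = max(3+56, 14+46, 18+42, …, 37+3, 68+0) = 68
v[10] = max(3+68, 14+56, 18+46, …, 68+3, 32+0) = 71
One optimal cutting: 9 + 1 → $68 + $3 = $71.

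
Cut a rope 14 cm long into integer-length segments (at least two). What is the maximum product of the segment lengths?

162

Let m[k] be the best product for length k (with at least one cut). For each first piece i, the rest contributes max(k−i, m[k−i]).
m[2] = 1×max(1,0) = 1×1 = 1
m[3] = 1×max(2,1) = 1×2 = 2
m[4] = 2×max(2,1) = 2×2 = 4
m[5] = 2×max(3,2) = 2×3 = 6
m[6] = 3×max(3,2) = 3×3 = 9
m[7] = 2×max(5,6) = 2×6 = 12
m[8] = 2×max(6,9) = 2×9 = 18
m[9] = 3×max(6,9) = 3×9 = 27
m[10] = 2×max(8,18) = 2×18 = 36
m[11] = 2×max(9,27) = 2×27 = 54
m[12] = 3×max(9,27) = 3×27 = 81
m[13] = 2×max(11,54) = 2×54 = 108
m[14] = 2×max(12,81) = 2×81 = 162
One optimal split: 3 + 3 + 3 + 3 + 2; product 3×3×3×3×2 = 162.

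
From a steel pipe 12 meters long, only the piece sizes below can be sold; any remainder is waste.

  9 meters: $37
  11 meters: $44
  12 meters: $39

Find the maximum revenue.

44

Consider every possible first cut. f[k] is the best of p[i]+f[k−i] over all sellable i≤k.
f[1] = 0
f[2] = 0
f[3] = 0
f[4] = 0
f[5] = 0
f[6] = 0
f[7] = 0
f[8] = 0
f[9] = 37
f[10] = 37
f[11] = 44
f[12] = 44
One optimal cutting: pieces 11 with 1 meter of scrap → $44.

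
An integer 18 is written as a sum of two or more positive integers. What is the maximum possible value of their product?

729

Let P[k] be the best product for length k (with at least one cut). For each first piece i, the rest contributes max(k−i, P[k−i]).
P[2] = 1×max(1,0) = 1×1 = 1
P[3] = max(1×2, 2×1) = 2
P[4] = max(1×3, 2×2, 3×1) = 4
P[5] = max(1×4, 2×3, 3×2, 4×1) = 6
P[6] = max(1×6, 2×4, 3×3, 4×2, 5×1) = 9
P[7] = max(1×9, 2×6, 3×4, 4×3, 5×2, 6×1) = 12
P[8] = max(1×12, 2×9, 3×6, …, 6×2, 7×1) = 18
P[9] = max(1×18, 2×12, 3×9, …, 7×2, 8×1) = 27
P[10] = max(1×27, 2×18, 3×12, …, 8×2, 9×1) = 36
P[11] = max(1×36, 2×27, 3×18, …, 9×2, 10×1) = 54
P[12] = max(1×54, 2×36, 3×27, …, 10×2, 11×1) = 81
P[13] = max(1×81, 2×54, 3×36, …, 11×2, 12×1) = 108
P[14] = max(1×108, 2×81, 3×54, …, 12×2, 13×1) = 162
P[15] = max(1×162, 2×108, 3×81, …, 13×2, 14×1) = 243
P[16] = max(1×243, 2×162, 3×108, …, 14×2, 15×1) = 324
P[17] = max(1×324, 2×243, 3×162, …, 15×2, 16×1) = 486
P[18] = max(1×486, 2×324, 3×243, …, 16×2, 17×1) = 729
One optimal split: 3 + 3 + 3 + 3 + 3 + 3; product 3×3×3×3×3×3 = 729.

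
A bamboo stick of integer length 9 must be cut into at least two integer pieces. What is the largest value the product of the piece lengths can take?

Define prod[k] = max over 1≤i<k of i · max(k−i, prod[k−i]); the inner max lets the remainder stay uncut if that's better.
prod[2] = 1×max(1,0) = 1×1 = 1
prod[3] = 1×max(2,1) = 1×2 = 2
prod[4] = 2×max(2,1) = 2×2 = 4
prod[5] = 2×max(3,2) = 2×3 = 6
prod[6] = 3×max(3,2) = 3×3 = 9
prod[7] = 2×max(5,6) = 2×6 = 12
prod[8] = 2×max(6,9) = 2×9 = 18
prod[9] = 3×max(6,9) = 3×9 = 27
One optimal split: 3 + 3 + 3; product 3×3×3 = 27.

27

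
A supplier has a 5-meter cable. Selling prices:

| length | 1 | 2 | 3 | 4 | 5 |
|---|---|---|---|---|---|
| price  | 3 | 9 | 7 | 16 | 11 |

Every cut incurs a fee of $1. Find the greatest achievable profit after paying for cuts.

Consider every possible first cut. r[k] is the best of p[i]+r[k−i] over all sellable i≤k, charging 1 whenever i<k.
r[1] = 3
r[2] = max(3+3-1, 9+0) = 9
r[3] = max(3+9-1, 9+3-1, 7+0) = 11
r[4] = max(3+11-1, 9+9-1, 7+3-1, 16+0) = 17
r[5] = max(3+17-1, 9+11-1, 7+9-1, 16+3-1, 11+0) = 19
One optimal plan: pieces 2 + 2 + 1 (2 cuts) → $21 − $2 = $19.

19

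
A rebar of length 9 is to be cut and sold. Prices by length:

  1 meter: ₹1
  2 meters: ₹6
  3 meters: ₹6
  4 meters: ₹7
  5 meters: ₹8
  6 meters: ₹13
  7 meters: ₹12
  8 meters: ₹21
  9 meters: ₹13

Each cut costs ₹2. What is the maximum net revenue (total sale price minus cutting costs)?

Consider every possible first cut. net[k] is the best of p[i]+net[k−i] over all sellable i≤k, charging 2 whenever i<k.
net[1] = 1
net[2] = max(1+1-2, 6+0) = 6
net[3] = max(1+6-2, 6+1-2, 6+0) = 6
net[4] = max(1+6-2, 6+6-2, 6+1-2, 7+0) = 10
net[5] = max(1+10-2, 6+6-2, 6+6-2, 7+1-2, 8+0) = 10
net[6] = max(1+10-2, 6+10-2, 6+6-2, 7+6-2, 8+1-2, 13+0) = 14
net[7] = max(1+14-2, 6+10-2, 6+10-2, …, 13+1-2, 12+0) = 14
net[8] = max(1+14-2, 6+14-2, 6+10-2, …, 12+1-2, 21+0) = 21
net[9] = max(1+21-2, 6+14-2, 6+14-2, …, 21+1-2, 13+0) = 20
One optimal plan: pieces 8 + 1 (1 cut) → ₹22 − ₹2 = ₹20.

20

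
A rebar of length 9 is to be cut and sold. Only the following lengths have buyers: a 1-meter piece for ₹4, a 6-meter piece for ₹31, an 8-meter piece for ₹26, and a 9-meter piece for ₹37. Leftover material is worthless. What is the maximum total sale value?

43

Consider every possible first cut. best[k] is the best of p[i]+best[k−i] over all sellable i≤k.
best[1] = 4
best[2] = 8  (first piece 1, then best[1]=4)
best[3] = 12  (first piece 1, then best[2]=8)
best[4] = 16  (first piece 1, then best[3]=12)
best[5] = 20  (first piece 1, then best[4]=16)
best[6] = max(4+20, 31+0) = 31
best[7] = max(4+31, 31+4) = 35
best[8] = max(4+35, 31+8, 26+0) = 39
best[9] = max(4+39, 31+12, 26+4, 37+0) = 43
One optimal cutting: 6 + 1 + 1 + 1 → ₹43.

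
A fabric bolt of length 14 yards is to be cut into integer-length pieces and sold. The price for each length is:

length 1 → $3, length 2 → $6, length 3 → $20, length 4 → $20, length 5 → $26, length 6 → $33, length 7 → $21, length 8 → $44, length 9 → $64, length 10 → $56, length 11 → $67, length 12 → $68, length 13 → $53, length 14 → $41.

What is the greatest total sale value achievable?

Build best[k] bottom-up: best[k] = max over allowed piece i of (p[i] + best[k−i]).
best[1] = 3
best[2] = max(3+3, 6+0) = 6
best[3] = max(3+6, 6+3, 20+0) = 20
best[4] = max(3+20, 6+6, 20+3, 20+0) = 23
best[5] = max(3+23, 6+20, 20+6, 20+3, 26+0) = 26
best[6] = max(3+26, 6+23, 20+20, 20+6, 26+3, 33+0) = 40
best[7] = max(3+40, 6+26, 20+23, …, 33+3, 21+0) = 43
best[8] = max(3+43, 6+40, 20+26, …, 21+3, 44+0) = 46
best[9] = max(3+46, 6+43, 20+40, …, 44+3, 64+0) = 64
best[10] = max(3+64, 6+46, 20+43, …, 64+3, 56+0) = 67
best[11] = max(3+67, 6+64, 20+46, …, 56+3, 67+0) = 70
best[12] = max(3+70, 6+67, 20+64, …, 67+3, 68+0) = 84
best[13] = max(3+84, 6+70, 20+67, …, 68+3, 53+0) = 87
best[14] = max(3+87, 6+84, 20+70, …, 53+3, 41+0) = 90
One optimal cutting: 9 + 3 + 1 + 1 → $64 + $20 + $3 + $3 = $90.

90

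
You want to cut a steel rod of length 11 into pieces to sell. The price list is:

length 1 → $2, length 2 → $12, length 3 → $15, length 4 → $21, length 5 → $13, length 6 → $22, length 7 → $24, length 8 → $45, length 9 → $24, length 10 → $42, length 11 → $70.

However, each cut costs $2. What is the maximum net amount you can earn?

Let v[k] be the best obtainable value from length k. For each k, try every first piece i and keep the best of price[i] + v[k−i] minus the 2 cut fee when i<k.
v[1] = 2
v[2] = 12
v[3] = 15
v[4] = 22  (first piece 2, then v[2]=12)
v[5] = 25  (first piece 2, then v[3]=15)
v[6] = 32  (first piece 2, then v[4]=22)
v[7] = 35  (first piece 2, then v[5]=25)
v[8] = 45
v[9] = 45  (first piece 1, then v[8]=45)
v[10] = 55  (first piece 2, then v[8]=45)
v[11] = 70
Best is to make no cuts and sell whole for $70.

70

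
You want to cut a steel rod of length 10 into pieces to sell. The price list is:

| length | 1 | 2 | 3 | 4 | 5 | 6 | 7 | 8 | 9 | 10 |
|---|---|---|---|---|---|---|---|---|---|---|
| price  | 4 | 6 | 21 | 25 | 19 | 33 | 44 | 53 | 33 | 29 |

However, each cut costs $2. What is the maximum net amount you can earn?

63

Consider every possible first cut. r[k] is the best of p[i]+r[k−i] over all sellable i≤k, charging 2 whenever i<k.
r[1] = 4
r[2] = 6  (first piece 1, then r[1]=4)
r[3] = 21
r[4] = 25
r[5] = 27  (first piece 1, then r[4]=25)
r[6] = 40  (first piece 3, then r[3]=21)
r[7] = 44  (first piece 3, then r[4]=25)
r[8] = 53
r[9] = 59  (first piece 3, then r[6]=40)
r[10] = 63  (first piece 3, then r[7]=44)
One optimal plan: pieces 4 + 3 + 3 (2 cuts) → $67 − $4 = $63.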